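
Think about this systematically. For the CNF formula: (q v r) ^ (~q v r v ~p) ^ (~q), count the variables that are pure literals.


Check each variable for pure literal status:
p: pure negative
q: mixed (not pure)
r: pure positive
Pure literal count = 2

2


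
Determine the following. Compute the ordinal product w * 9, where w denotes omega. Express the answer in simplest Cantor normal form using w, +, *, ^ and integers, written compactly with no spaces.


Compute w * 9.
Ordinal * is associative and left-distributive over +, but NOT commutative; for finite n>1, n*w = w but w*n stays w*n.
w * 9 means 9 copies of w concatenated: w*9.
Result = w*9

w*9


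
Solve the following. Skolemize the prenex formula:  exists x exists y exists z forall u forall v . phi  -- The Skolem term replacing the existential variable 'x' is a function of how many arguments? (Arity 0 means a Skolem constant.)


Quantifier prefix: exists x exists y exists z forall u forall v
'x' is existentially quantified at position 1.
No universal quantifiers precede it.
Skolem function arity = 0 (a Skolem constant)

0


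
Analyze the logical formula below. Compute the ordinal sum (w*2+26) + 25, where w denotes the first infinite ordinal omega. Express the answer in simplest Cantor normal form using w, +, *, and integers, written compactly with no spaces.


Compute (w*2+26) + 25.
Ordinal + is associative but NOT commutative; for finite n>0, n + w = w but w + n stays w+n.
By associativity: (w*2+26) + 25 = w*2 + (26+25) = w*2+51.
Result = w*2+51

w*2+51


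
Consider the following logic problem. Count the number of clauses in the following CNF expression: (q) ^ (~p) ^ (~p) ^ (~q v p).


A CNF formula is a conjunction of clauses.
Clauses are separated by ^.
Counting the conjuncts: 4 clauses.

4


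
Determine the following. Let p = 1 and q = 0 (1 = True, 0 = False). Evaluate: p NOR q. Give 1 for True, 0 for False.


p = 1, q = 0
Operation: p NOR q
Evaluate: 1 NOR 0 = 0

0


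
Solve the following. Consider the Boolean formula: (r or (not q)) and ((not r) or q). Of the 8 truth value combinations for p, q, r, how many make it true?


Evaluate all 8 assignments for p, q, r:
p=0, q=0, r=0: 1
p=0, q=0, r=1: 0
p=0, q=1, r=0: 0
p=0, q=1, r=1: 1
p=1, q=0, r=0: 1
p=1, q=0, r=1: 0
p=1, q=1, r=0: 0
p=1, q=1, r=1: 1
Satisfying count = 4

4


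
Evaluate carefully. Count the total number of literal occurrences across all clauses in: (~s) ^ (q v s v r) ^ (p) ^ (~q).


Counting literals in each clause:
Clause 1: 1 literal(s)
Clause 2: 3 literal(s)
Clause 3: 1 literal(s)
Clause 4: 1 literal(s)
Total = 6

6


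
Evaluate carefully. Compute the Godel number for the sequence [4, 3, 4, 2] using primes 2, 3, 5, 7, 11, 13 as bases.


Encode each element as an exponent of the corresponding prime:
  2^4 = 16
  3^3 = 27
  5^4 = 625
  7^2 = 49
Product = 16 * 27 * 625 * 49 = 13230000

13230000


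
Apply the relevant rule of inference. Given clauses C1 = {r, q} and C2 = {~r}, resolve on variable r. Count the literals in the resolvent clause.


Remove r from C1 and ~r from C2.
C1 remainder: {q}
C2 remainder: {}
Union (resolvent): {q}
Resolvent has 1 literal(s).

1


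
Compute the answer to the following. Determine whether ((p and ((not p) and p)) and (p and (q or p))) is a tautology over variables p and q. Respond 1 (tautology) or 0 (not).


Check all 4 assignments:
p=0, q=0: 0
p=0, q=1: 0
p=1, q=0: 0
p=1, q=1: 0
Satisfying count = 0/4.
Tautology iff count = 4: no.

0


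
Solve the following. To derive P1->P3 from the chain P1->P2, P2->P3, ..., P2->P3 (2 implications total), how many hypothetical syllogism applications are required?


With 2 implications in a chain connecting 3 propositions:
P1->P2, P2->P3, ..., P2->P3
Steps needed = (number of implications) - 1 = 2 - 1 = 1

1


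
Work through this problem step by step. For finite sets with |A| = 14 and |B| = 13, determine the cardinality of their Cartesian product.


The Cartesian product A x B contains all ordered pairs (a, b).
|A x B| = |A| * |B| = 14 * 13 = 182

182


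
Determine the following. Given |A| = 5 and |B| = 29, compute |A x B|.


The Cartesian product A x B contains all ordered pairs (a, b).
|A x B| = |A| * |B| = 5 * 29 = 145

145


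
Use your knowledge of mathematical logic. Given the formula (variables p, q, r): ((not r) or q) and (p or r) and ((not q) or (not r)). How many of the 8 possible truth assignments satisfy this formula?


Evaluate all 8 assignments for p, q, r:
p=0, q=0, r=0: 0
p=0, q=0, r=1: 0
p=0, q=1, r=0: 0
p=0, q=1, r=1: 0
p=1, q=0, r=0: 1
p=1, q=0, r=1: 0
p=1, q=1, r=0: 1
p=1, q=1, r=1: 0
Satisfying count = 2

2


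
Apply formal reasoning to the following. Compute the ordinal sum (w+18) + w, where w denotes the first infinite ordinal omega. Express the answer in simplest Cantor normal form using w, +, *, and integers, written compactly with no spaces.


Compute (w+18) + w.
Ordinal + is associative but NOT commutative; for finite n>0, n + w = w but w + n stays w+n.
(w+18) + w = w + (18+w) = w + w = w*2 (the finite tail 18 is absorbed by the right w).
Result = w*2

w*2


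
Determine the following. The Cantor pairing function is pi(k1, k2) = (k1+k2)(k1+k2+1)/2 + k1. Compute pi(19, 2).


k1 + k2 = 21
(k1+k2)(k1+k2+1)/2 = 21 * 22 / 2 = 231
pi = 231 + 19 = 250

250


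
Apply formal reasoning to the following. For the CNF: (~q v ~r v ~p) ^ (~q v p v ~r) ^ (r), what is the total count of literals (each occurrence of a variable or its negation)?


Counting literals in each clause:
Clause 1: 3 literal(s)
Clause 2: 3 literal(s)
Clause 3: 1 literal(s)
Total = 7

7


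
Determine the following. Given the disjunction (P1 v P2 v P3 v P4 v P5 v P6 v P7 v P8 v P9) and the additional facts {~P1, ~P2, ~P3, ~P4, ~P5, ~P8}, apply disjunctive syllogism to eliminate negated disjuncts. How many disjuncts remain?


Original disjuncts (9): P1, P2, P3, P4, P5, P6, P7, P8, P9
Negated (eliminate): ~P1, ~P2, ~P3, ~P4, ~P5, ~P8
Remaining disjuncts: P6, P7, P9
Count = 9 - 6 = 3

3


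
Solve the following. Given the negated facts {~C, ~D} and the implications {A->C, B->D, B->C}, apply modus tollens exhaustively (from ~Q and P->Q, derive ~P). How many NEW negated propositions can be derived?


Initial negated facts: {~C, ~D}
Apply modus tollens to closure:
  ~C and A->C  =>  ~A
  ~D and B->D  =>  ~B
Final negated: {~A, ~B, ~C, ~D}
New negations: {~A, ~B}
Count = 2

2


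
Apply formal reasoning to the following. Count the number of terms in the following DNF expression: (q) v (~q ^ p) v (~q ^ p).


A DNF formula is a disjunction of terms (conjunctions).
Terms are separated by v.
Counting the disjuncts: 3 terms.

3


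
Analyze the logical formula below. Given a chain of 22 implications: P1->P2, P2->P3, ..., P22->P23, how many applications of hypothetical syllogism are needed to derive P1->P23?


With 22 implications in a chain connecting 23 propositions:
P1->P2, P2->P3, ..., P22->P23
Steps needed = (number of implications) - 1 = 22 - 1 = 21

21


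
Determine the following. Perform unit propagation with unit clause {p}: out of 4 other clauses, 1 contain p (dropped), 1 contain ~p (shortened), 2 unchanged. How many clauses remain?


Satisfied (removed): 1
Shortened (remain): 1
Unchanged (remain): 2
Remaining = 1 + 2 = 3

3


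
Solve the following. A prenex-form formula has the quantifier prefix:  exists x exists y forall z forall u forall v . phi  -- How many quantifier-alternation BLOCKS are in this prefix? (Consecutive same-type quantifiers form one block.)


Quantifier-type sequence: E E A A A  (A=forall, E=exists)
Group into maximal same-type runs:
  Ex2 | Ax3
Number of blocks = 2

2


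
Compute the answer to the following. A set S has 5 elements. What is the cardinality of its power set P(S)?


The power set of a set with n elements has 2^n elements.
|P(S)| = 2^5 = 32

32


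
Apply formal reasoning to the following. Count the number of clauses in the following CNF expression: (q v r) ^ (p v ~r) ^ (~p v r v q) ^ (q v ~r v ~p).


A CNF formula is a conjunction of clauses.
Clauses are separated by ^.
Counting the conjuncts: 4 clauses.

4


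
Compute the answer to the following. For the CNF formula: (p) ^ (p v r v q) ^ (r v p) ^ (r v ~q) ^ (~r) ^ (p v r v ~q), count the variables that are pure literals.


Check each variable for pure literal status:
p: pure positive
q: mixed (not pure)
r: mixed (not pure)
Pure literal count = 1

1


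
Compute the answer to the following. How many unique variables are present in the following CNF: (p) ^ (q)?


Identify each variable that appears in the formula.
Variables found: p, q
Count = 2

2


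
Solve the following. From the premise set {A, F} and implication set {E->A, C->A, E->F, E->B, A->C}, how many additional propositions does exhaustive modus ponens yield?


Initial facts: {A, F}
Apply modus ponens to closure:
  A and A->C  =>  C
Final known: {A, C, F}
New propositions: {C}
Count = 1

1


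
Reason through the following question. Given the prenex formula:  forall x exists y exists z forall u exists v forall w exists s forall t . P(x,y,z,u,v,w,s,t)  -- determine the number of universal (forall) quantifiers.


Quantifier prefix: forall x exists y exists z forall u exists v forall w exists s forall t
Mark each quantifier type:
  U E E U E U E U
Universal count = 4, Existential count = 4
Asked for universal (forall) quantifiers: 4

4


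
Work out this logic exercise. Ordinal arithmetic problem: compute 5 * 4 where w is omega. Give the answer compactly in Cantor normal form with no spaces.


Compute 5 * 4.
Ordinal * is associative and left-distributive over +, but NOT commutative; for finite n>1, n*w = w but w*n stays w*n.
Both finite; ordinal * agrees with natural *: 5 * 4 = 20.
Result = 20

20


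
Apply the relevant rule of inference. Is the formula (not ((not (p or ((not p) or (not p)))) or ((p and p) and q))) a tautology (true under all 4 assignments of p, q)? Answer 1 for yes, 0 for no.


Check all 4 assignments:
p=0, q=0: 1
p=0, q=1: 1
p=1, q=0: 1
p=1, q=1: 0
Satisfying count = 3/4.
Tautology iff count = 4: no.

0


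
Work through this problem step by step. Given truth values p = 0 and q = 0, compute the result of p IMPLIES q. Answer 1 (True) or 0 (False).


p = 0, q = 0
Operation: p IMPLIES q
Evaluate: 0 IMPLIES 0 = 1

1


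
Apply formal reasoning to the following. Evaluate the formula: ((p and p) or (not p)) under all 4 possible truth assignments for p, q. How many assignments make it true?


Check all 4 assignments:
p=0, q=0: 1
p=0, q=1: 1
p=1, q=0: 1
p=1, q=1: 1
Count of True = 4

4


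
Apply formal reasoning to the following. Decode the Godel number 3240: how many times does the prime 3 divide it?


Factorize 3240 by dividing by 3 repeatedly.
Division steps: 3 divides 3240 exactly 4 time(s).
Exponent of 3 = 4

4


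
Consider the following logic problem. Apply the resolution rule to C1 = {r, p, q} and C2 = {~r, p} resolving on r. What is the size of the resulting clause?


Remove r from C1 and ~r from C2.
C1 remainder: {p, q}
C2 remainder: {p}
Union (resolvent): {p, q}
Resolvent has 2 literal(s).

2


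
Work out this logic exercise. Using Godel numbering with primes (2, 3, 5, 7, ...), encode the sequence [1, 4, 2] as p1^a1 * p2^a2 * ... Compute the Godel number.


Encode each element as an exponent of the corresponding prime:
  2^1 = 2
  3^4 = 81
  5^2 = 25
Product = 2 * 81 * 25 = 4050

4050


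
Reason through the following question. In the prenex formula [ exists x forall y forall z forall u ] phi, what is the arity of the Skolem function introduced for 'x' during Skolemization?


Quantifier prefix: exists x forall y forall z forall u
'x' is existentially quantified at position 1.
No universal quantifiers precede it.
Skolem function arity = 0 (a Skolem constant)

0


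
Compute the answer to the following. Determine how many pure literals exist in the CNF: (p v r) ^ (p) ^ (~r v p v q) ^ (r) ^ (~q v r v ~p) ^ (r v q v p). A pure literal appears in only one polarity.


Check each variable for pure literal status:
p: mixed (not pure)
q: mixed (not pure)
r: mixed (not pure)
Pure literal count = 0

0


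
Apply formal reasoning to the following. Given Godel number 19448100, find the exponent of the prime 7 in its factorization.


Factorize 19448100 by dividing by 7 repeatedly.
Division steps: 7 divides 19448100 exactly 4 time(s).
Exponent of 7 = 4

4


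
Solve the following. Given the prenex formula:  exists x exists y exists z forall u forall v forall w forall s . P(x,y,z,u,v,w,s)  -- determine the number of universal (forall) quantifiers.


Quantifier prefix: exists x exists y exists z forall u forall v forall w forall s
Mark each quantifier type:
  E E E U U U U
Universal count = 4, Existential count = 3
Asked for universal (forall) quantifiers: 4

4


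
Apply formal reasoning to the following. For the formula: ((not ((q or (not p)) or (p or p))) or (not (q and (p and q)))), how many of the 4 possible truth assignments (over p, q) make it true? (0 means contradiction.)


Check all 4 assignments:
p=0, q=0: 1
p=0, q=1: 1
p=1, q=0: 1
p=1, q=1: 0
Count of True = 3

3


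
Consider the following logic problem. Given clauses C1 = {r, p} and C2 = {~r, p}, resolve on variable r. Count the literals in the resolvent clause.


Remove r from C1 and ~r from C2.
C1 remainder: {p}
C2 remainder: {p}
Union (resolvent): {p}
Resolvent has 1 literal(s).

1


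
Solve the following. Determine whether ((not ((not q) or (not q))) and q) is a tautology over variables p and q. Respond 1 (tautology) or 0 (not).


Check all 4 assignments:
p=0, q=0: 0
p=0, q=1: 1
p=1, q=0: 0
p=1, q=1: 1
Satisfying count = 2/4.
Tautology iff count = 4: no.

0


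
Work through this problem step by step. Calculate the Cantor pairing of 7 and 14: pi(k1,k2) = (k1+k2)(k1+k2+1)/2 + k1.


k1 + k2 = 21
(k1+k2)(k1+k2+1)/2 = 21 * 22 / 2 = 231
pi = 231 + 7 = 238

238


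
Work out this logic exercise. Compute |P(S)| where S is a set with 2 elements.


The power set of a set with n elements has 2^n elements.
|P(S)| = 2^2 = 4

4


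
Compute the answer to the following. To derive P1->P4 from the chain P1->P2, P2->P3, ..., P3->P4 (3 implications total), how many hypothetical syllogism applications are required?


With 3 implications in a chain connecting 4 propositions:
P1->P2, P2->P3, ..., P3->P4
Steps needed = (number of implications) - 1 = 3 - 1 = 2

2


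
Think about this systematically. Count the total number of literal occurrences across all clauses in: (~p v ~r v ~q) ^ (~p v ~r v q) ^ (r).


Counting literals in each clause:
Clause 1: 3 literal(s)
Clause 2: 3 literal(s)
Clause 3: 1 literal(s)
Total = 7

7


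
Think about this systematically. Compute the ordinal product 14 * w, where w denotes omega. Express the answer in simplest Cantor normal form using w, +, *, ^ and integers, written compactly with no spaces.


Compute 14 * w.
Ordinal * is associative and left-distributive over +, but NOT commutative; for finite n>1, n*w = w but w*n stays w*n.
For finite n>0, n * w = sup{n*k : k<w} = w. So 14 * w = w.
Result = w

w


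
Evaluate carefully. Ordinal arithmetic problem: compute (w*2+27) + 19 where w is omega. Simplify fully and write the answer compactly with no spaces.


Compute (w*2+27) + 19.
Ordinal + is associative but NOT commutative; for finite n>0, n + w = w but w + n stays w+n.
By associativity: (w*2+27) + 19 = w*2 + (27+19) = w*2+46.
Result = w*2+46

w*2+46


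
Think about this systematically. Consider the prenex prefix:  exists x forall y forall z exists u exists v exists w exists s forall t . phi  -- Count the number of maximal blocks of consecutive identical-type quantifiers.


Quantifier-type sequence: E A A E E E E A  (A=forall, E=exists)
Group into maximal same-type runs:
  Ex1 | Ax2 | Ex4 | Ax1
Number of blocks = 4

4


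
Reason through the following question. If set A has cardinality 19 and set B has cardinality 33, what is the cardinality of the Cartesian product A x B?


The Cartesian product A x B contains all ordered pairs (a, b).
|A x B| = |A| * |B| = 19 * 33 = 627

627


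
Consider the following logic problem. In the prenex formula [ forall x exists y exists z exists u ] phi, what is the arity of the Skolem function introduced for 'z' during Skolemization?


Quantifier prefix: forall x exists y exists z exists u
'z' is existentially quantified at position 3.
Universal variables preceding it: x
Skolem function arity = 1

1


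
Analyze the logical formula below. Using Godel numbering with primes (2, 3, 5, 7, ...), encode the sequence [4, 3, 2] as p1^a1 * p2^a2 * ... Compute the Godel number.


Encode each element as an exponent of the corresponding prime:
  2^4 = 16
  3^3 = 27
  5^2 = 25
Product = 16 * 27 * 25 = 10800

10800


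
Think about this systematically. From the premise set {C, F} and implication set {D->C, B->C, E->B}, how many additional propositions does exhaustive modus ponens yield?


Initial facts: {C, F}
Apply modus ponens to closure:
  (no implication fires)
Final known: {C, F}
New propositions: {(none)}
Count = 0

0


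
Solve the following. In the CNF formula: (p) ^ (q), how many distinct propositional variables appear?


Identify each variable that appears in the formula.
Variables found: p, q
Count = 2

2


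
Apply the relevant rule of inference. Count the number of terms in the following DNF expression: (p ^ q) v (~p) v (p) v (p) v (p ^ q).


A DNF formula is a disjunction of terms (conjunctions).
Terms are separated by v.
Counting the disjuncts: 5 terms.

5


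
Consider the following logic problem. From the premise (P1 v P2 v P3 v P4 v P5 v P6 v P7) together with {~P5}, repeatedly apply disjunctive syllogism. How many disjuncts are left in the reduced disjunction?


Original disjuncts (7): P1, P2, P3, P4, P5, P6, P7
Negated (eliminate): ~P5
Remaining disjuncts: P1, P2, P3, P4, P6, P7
Count = 7 - 1 = 6

6


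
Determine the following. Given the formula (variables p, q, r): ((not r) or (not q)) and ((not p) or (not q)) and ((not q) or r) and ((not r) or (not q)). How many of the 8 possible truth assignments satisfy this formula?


Evaluate all 8 assignments for p, q, r:
p=0, q=0, r=0: 1
p=0, q=0, r=1: 1
p=0, q=1, r=0: 0
p=0, q=1, r=1: 0
p=1, q=0, r=0: 1
p=1, q=0, r=1: 1
p=1, q=1, r=0: 0
p=1, q=1, r=1: 0
Satisfying count = 4

4


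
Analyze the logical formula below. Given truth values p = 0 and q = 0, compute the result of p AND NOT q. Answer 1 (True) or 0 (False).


p = 0, q = 0
Operation: p AND NOT q
Evaluate: 0 AND NOT 0 = 0

0


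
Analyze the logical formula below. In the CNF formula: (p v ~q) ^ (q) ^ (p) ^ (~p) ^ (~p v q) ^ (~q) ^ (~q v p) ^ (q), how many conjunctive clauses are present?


A CNF formula is a conjunction of clauses.
Clauses are separated by ^.
Counting the conjuncts: 8 clauses.

8


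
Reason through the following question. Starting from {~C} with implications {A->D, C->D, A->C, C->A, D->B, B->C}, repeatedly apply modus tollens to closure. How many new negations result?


Initial negated facts: {~C}
Apply modus tollens to closure:
  ~C and A->C  =>  ~A
  ~C and B->C  =>  ~B
  ~B and D->B  =>  ~D
Final negated: {~A, ~B, ~C, ~D}
New negations: {~A, ~B, ~D}
Count = 3

3


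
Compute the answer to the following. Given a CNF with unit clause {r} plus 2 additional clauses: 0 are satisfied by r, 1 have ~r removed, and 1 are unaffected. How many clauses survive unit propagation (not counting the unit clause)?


Satisfied (removed): 0
Shortened (remain): 1
Unchanged (remain): 1
Remaining = 1 + 1 = 2

2


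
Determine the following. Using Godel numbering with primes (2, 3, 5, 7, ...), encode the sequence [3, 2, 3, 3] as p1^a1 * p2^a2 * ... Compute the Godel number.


Encode each element as an exponent of the corresponding prime:
  2^3 = 8
  3^2 = 9
  5^3 = 125
  7^3 = 343
Product = 8 * 9 * 125 * 343 = 3087000

3087000


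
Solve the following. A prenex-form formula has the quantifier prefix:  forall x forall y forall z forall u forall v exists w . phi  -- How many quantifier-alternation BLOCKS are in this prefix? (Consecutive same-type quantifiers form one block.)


Quantifier-type sequence: A A A A A E  (A=forall, E=exists)
Group into maximal same-type runs:
  Ax5 | Ex1
Number of blocks = 2

2


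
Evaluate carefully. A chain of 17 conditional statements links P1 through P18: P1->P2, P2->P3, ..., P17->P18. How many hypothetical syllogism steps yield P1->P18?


With 17 implications in a chain connecting 18 propositions:
P1->P2, P2->P3, ..., P17->P18
Steps needed = (number of implications) - 1 = 17 - 1 = 16

16


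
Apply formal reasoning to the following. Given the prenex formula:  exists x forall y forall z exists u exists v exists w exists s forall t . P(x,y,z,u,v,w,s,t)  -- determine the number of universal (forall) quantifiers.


Quantifier prefix: exists x forall y forall z exists u exists v exists w exists s forall t
Mark each quantifier type:
  E U U E E E E U
Universal count = 3, Existential count = 5
Asked for universal (forall) quantifiers: 3

3


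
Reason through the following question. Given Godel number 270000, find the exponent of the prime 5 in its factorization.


Factorize 270000 by dividing by 5 repeatedly.
Division steps: 5 divides 270000 exactly 4 time(s).
Exponent of 5 = 4

4


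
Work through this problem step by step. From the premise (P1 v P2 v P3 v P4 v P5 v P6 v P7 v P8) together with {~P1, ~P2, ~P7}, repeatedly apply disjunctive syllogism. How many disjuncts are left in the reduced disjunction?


Original disjuncts (8): P1, P2, P3, P4, P5, P6, P7, P8
Negated (eliminate): ~P1, ~P2, ~P7
Remaining disjuncts: P3, P4, P5, P6, P8
Count = 8 - 3 = 5

5


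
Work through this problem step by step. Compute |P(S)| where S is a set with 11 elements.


The power set of a set with n elements has 2^n elements.
|P(S)| = 2^11 = 2048

2048


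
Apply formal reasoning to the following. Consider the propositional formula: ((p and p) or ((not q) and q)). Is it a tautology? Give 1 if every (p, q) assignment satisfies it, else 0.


Check all 4 assignments:
p=0, q=0: 0
p=0, q=1: 0
p=1, q=0: 1
p=1, q=1: 1
Satisfying count = 2/4.
Tautology iff count = 4: no.

0


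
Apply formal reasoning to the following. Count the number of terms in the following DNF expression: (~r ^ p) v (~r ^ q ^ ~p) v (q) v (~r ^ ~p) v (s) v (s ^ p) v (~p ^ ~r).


A DNF formula is a disjunction of terms (conjunctions).
Terms are separated by v.
Counting the disjuncts: 7 terms.

7


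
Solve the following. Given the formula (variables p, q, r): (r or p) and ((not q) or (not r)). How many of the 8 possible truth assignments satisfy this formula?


Evaluate all 8 assignments for p, q, r:
p=0, q=0, r=0: 0
p=0, q=0, r=1: 1
p=0, q=1, r=0: 0
p=0, q=1, r=1: 0
p=1, q=0, r=0: 1
p=1, q=0, r=1: 1
p=1, q=1, r=0: 1
p=1, q=1, r=1: 0
Satisfying count = 4

4


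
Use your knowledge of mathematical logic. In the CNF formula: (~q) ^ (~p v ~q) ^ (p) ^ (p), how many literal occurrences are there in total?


Counting literals in each clause:
Clause 1: 1 literal(s)
Clause 2: 2 literal(s)
Clause 3: 1 literal(s)
Clause 4: 1 literal(s)
Total = 5

5


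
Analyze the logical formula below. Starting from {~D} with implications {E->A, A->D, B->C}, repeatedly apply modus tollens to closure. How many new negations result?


Initial negated facts: {~D}
Apply modus tollens to closure:
  ~D and A->D  =>  ~A
  ~A and E->A  =>  ~E
Final negated: {~A, ~D, ~E}
New negations: {~A, ~E}
Count = 2

2


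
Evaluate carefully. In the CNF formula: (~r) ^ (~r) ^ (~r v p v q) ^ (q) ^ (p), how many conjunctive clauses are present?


A CNF formula is a conjunction of clauses.
Clauses are separated by ^.
Counting the conjuncts: 5 clauses.

5


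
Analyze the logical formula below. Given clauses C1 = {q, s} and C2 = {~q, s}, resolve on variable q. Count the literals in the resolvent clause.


Remove q from C1 and ~q from C2.
C1 remainder: {s}
C2 remainder: {s}
Union (resolvent): {s}
Resolvent has 1 literal(s).

1


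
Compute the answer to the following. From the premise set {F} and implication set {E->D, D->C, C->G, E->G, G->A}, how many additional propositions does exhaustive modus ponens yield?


Initial facts: {F}
Apply modus ponens to closure:
  (no implication fires)
Final known: {F}
New propositions: {(none)}
Count = 0

0


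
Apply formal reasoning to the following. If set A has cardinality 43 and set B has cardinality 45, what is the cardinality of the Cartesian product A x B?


The Cartesian product A x B contains all ordered pairs (a, b).
|A x B| = |A| * |B| = 43 * 45 = 1935

1935


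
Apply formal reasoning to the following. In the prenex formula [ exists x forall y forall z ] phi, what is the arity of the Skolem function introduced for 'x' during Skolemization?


Quantifier prefix: exists x forall y forall z
'x' is existentially quantified at position 1.
No universal quantifiers precede it.
Skolem function arity = 0 (a Skolem constant)

0


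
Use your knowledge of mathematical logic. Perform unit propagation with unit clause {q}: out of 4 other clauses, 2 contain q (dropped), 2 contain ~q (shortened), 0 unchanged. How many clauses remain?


Satisfied (removed): 2
Shortened (remain): 2
Unchanged (remain): 0
Remaining = 2 + 0 = 2

2


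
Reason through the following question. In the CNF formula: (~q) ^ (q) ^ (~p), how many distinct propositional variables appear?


Identify each variable that appears in the formula.
Variables found: p, q
Count = 2

2


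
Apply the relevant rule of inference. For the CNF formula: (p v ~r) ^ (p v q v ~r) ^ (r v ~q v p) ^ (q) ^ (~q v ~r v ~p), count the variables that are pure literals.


Check each variable for pure literal status:
p: mixed (not pure)
q: mixed (not pure)
r: mixed (not pure)
Pure literal count = 0

0


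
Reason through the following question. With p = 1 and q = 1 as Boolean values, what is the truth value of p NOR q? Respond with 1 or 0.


p = 1, q = 1
Operation: p NOR q
Evaluate: 1 NOR 1 = 0

0


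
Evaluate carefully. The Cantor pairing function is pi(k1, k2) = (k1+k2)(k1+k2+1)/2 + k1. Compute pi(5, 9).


k1 + k2 = 14
(k1+k2)(k1+k2+1)/2 = 14 * 15 / 2 = 105
pi = 105 + 5 = 110

110


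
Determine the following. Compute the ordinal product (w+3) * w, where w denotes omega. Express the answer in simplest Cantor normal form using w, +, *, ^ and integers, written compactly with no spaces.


Compute (w+3) * w.
Ordinal * is associative and left-distributive over +, but NOT commutative; for finite n>1, n*w = w but w*n stays w*n.
(w+3) * w = sup{(w+3)*k : k<w} = sup{w*k+3} = w^2 (the +3 tail is absorbed in the limit).
Result = w^2

w^2


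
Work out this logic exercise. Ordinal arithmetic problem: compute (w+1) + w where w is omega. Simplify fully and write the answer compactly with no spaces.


Compute (w+1) + w.
Ordinal + is associative but NOT commutative; for finite n>0, n + w = w but w + n stays w+n.
(w+1) + w = w + (1+w) = w + w = w*2 (the finite tail 1 is absorbed by the right w).
Result = w*2

w*2


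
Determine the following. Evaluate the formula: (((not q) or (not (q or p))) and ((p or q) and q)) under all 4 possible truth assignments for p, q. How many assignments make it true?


Check all 4 assignments:
p=0, q=0: 0
p=0, q=1: 0
p=1, q=0: 0
p=1, q=1: 0
Count of True = 0

0


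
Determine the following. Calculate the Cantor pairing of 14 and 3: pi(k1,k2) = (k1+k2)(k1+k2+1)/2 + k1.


k1 + k2 = 17
(k1+k2)(k1+k2+1)/2 = 17 * 18 / 2 = 153
pi = 153 + 14 = 167

167


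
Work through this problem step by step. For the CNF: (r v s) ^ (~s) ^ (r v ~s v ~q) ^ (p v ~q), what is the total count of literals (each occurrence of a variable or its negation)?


Counting literals in each clause:
Clause 1: 2 literal(s)
Clause 2: 1 literal(s)
Clause 3: 3 literal(s)
Clause 4: 2 literal(s)
Total = 8

8


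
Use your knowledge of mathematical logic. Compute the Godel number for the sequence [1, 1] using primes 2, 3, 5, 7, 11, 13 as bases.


Encode each element as an exponent of the corresponding prime:
  2^1 = 2
  3^1 = 3
Product = 2 * 3 = 6

6


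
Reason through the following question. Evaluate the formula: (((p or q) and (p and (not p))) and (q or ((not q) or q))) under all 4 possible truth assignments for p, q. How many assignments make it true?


Check all 4 assignments:
p=0, q=0: 0
p=0, q=1: 0
p=1, q=0: 0
p=1, q=1: 0
Count of True = 0

0


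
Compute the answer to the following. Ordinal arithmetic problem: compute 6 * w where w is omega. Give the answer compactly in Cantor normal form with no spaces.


Compute 6 * w.
Ordinal * is associative and left-distributive over +, but NOT commutative; for finite n>1, n*w = w but w*n stays w*n.
For finite n>0, n * w = sup{n*k : k<w} = w. So 6 * w = w.
Result = w

w


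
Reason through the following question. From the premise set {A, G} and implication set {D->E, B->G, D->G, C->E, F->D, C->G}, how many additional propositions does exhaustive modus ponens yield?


Initial facts: {A, G}
Apply modus ponens to closure:
  (no implication fires)
Final known: {A, G}
New propositions: {(none)}
Count = 0

0


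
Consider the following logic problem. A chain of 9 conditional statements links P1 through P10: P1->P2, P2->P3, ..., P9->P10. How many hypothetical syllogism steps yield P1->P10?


With 9 implications in a chain connecting 10 propositions:
P1->P2, P2->P3, ..., P9->P10
Steps needed = (number of implications) - 1 = 9 - 1 = 8

8


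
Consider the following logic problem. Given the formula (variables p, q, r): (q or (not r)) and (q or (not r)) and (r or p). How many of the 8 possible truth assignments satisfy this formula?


Evaluate all 8 assignments for p, q, r:
p=0, q=0, r=0: 0
p=0, q=0, r=1: 0
p=0, q=1, r=0: 0
p=0, q=1, r=1: 1
p=1, q=0, r=0: 1
p=1, q=0, r=1: 0
p=1, q=1, r=0: 1
p=1, q=1, r=1: 1
Satisfying count = 4

4


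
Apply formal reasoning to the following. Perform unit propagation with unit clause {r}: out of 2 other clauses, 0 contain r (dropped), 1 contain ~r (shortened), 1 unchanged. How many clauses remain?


Satisfied (removed): 0
Shortened (remain): 1
Unchanged (remain): 1
Remaining = 1 + 1 = 2

2


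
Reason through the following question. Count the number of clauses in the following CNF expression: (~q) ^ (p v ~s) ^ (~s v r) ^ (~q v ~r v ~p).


A CNF formula is a conjunction of clauses.
Clauses are separated by ^.
Counting the conjuncts: 4 clauses.

4


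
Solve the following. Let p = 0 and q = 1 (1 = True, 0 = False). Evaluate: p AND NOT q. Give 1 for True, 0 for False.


p = 0, q = 1
Operation: p AND NOT q
Evaluate: 0 AND NOT 1 = 0

0


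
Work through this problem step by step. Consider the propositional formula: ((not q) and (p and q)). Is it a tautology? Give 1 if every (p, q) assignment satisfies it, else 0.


Check all 4 assignments:
p=0, q=0: 0
p=0, q=1: 0
p=1, q=0: 0
p=1, q=1: 0
Satisfying count = 0/4.
Tautology iff count = 4: no.

0


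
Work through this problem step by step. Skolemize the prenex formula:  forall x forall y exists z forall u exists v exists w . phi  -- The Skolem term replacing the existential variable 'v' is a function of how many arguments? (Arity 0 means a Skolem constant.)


Quantifier prefix: forall x forall y exists z forall u exists v exists w
'v' is existentially quantified at position 5.
Universal variables preceding it: x, y, u
Skolem function arity = 3

3


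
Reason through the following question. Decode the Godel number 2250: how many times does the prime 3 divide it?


Factorize 2250 by dividing by 3 repeatedly.
Division steps: 3 divides 2250 exactly 2 time(s).
Exponent of 3 = 2

2


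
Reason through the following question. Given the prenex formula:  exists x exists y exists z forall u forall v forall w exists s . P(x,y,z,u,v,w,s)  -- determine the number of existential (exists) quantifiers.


Quantifier prefix: exists x exists y exists z forall u forall v forall w exists s
Mark each quantifier type:
  E E E U U U E
Universal count = 3, Existential count = 4
Asked for existential (exists) quantifiers: 4

4


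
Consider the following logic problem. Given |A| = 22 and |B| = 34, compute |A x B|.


The Cartesian product A x B contains all ordered pairs (a, b).
|A x B| = |A| * |B| = 22 * 34 = 748

748


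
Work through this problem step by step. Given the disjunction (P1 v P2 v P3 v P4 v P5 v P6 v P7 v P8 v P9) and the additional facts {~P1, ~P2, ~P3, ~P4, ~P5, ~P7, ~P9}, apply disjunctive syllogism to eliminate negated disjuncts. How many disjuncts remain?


Original disjuncts (9): P1, P2, P3, P4, P5, P6, P7, P8, P9
Negated (eliminate): ~P1, ~P2, ~P3, ~P4, ~P5, ~P7, ~P9
Remaining disjuncts: P6, P8
Count = 9 - 7 = 2

2


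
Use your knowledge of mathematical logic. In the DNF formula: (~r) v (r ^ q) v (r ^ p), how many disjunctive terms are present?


A DNF formula is a disjunction of terms (conjunctions).
Terms are separated by v.
Counting the disjuncts: 3 terms.

3


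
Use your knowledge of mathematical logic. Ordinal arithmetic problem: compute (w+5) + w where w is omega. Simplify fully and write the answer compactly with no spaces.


Compute (w+5) + w.
Ordinal + is associative but NOT commutative; for finite n>0, n + w = w but w + n stays w+n.
(w+5) + w = w + (5+w) = w + w = w*2 (the finite tail 5 is absorbed by the right w).
Result = w*2

w*2


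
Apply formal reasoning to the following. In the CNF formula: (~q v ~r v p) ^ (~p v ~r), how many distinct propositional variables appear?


Identify each variable that appears in the formula.
Variables found: p, q, r
Count = 3

3


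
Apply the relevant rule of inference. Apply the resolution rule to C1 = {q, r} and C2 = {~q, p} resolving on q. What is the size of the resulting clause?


Remove q from C1 and ~q from C2.
C1 remainder: {r}
C2 remainder: {p}
Union (resolvent): {p, r}
Resolvent has 2 literal(s).

2


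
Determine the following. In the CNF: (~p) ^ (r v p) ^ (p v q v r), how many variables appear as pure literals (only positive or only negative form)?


Check each variable for pure literal status:
p: mixed (not pure)
q: pure positive
r: pure positive
Pure literal count = 2

2


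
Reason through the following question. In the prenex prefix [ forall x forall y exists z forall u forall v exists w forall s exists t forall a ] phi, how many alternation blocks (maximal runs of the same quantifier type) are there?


Quantifier-type sequence: A A E A A E A E A  (A=forall, E=exists)
Group into maximal same-type runs:
  Ax2 | Ex1 | Ax2 | Ex1 | Ax1 | Ex1 | Ax1
Number of blocks = 7

7


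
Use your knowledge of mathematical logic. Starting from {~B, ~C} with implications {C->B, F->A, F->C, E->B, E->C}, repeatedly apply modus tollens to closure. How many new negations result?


Initial negated facts: {~B, ~C}
Apply modus tollens to closure:
  ~C and F->C  =>  ~F
  ~B and E->B  =>  ~E
Final negated: {~B, ~C, ~E, ~F}
New negations: {~E, ~F}
Count = 2

2


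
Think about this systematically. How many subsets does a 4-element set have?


The power set of a set with n elements has 2^n elements.
|P(S)| = 2^4 = 16

16


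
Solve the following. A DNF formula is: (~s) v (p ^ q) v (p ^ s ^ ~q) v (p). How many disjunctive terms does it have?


A DNF formula is a disjunction of terms (conjunctions).
Terms are separated by v.
Counting the disjuncts: 4 terms.

4


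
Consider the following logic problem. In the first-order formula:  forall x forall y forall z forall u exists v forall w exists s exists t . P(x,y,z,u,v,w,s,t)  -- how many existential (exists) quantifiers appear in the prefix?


Quantifier prefix: forall x forall y forall z forall u exists v forall w exists s exists t
Mark each quantifier type:
  U U U U E U E E
Universal count = 5, Existential count = 3
Asked for existential (exists) quantifiers: 3

3


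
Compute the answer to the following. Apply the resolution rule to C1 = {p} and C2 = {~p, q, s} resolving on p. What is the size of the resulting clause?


Remove p from C1 and ~p from C2.
C1 remainder: {}
C2 remainder: {q, s}
Union (resolvent): {q, s}
Resolvent has 2 literal(s).

2


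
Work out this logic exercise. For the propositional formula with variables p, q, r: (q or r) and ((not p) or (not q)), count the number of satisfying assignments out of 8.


Evaluate all 8 assignments for p, q, r:
p=0, q=0, r=0: 0
p=0, q=0, r=1: 1
p=0, q=1, r=0: 1
p=0, q=1, r=1: 1
p=1, q=0, r=0: 0
p=1, q=0, r=1: 1
p=1, q=1, r=0: 0
p=1, q=1, r=1: 0
Satisfying count = 4

4


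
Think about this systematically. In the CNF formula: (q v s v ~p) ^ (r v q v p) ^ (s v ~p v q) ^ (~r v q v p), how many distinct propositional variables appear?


Identify each variable that appears in the formula.
Variables found: p, q, r, s
Count = 4

4


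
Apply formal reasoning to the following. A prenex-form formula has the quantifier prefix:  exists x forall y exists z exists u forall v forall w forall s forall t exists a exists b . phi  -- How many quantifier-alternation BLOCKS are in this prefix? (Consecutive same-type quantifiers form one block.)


Quantifier-type sequence: E A E E A A A A E E  (A=forall, E=exists)
Group into maximal same-type runs:
  Ex1 | Ax1 | Ex2 | Ax4 | Ex2
Number of blocks = 5

5


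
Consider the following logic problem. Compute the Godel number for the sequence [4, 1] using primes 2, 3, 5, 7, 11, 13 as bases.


Encode each element as an exponent of the corresponding prime:
  2^4 = 16
  3^1 = 3
Product = 16 * 3 = 48

48


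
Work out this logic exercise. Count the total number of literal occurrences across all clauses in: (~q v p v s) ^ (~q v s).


Counting literals in each clause:
Clause 1: 3 literal(s)
Clause 2: 2 literal(s)
Total = 5

5


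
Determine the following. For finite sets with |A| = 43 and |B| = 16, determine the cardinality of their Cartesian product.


The Cartesian product A x B contains all ordered pairs (a, b).
|A x B| = |A| * |B| = 43 * 16 = 688

688


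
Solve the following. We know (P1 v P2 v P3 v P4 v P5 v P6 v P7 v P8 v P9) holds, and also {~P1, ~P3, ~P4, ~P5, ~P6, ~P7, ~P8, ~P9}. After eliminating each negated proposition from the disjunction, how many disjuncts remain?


Original disjuncts (9): P1, P2, P3, P4, P5, P6, P7, P8, P9
Negated (eliminate): ~P1, ~P3, ~P4, ~P5, ~P6, ~P7, ~P8, ~P9
Remaining disjuncts: P2
Count = 9 - 8 = 1

1


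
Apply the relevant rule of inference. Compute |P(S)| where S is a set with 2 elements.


The power set of a set with n elements has 2^n elements.
|P(S)| = 2^2 = 4

4


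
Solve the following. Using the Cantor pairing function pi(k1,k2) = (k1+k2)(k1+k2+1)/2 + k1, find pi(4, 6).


k1 + k2 = 10
(k1+k2)(k1+k2+1)/2 = 10 * 11 / 2 = 55
pi = 55 + 4 = 59

59


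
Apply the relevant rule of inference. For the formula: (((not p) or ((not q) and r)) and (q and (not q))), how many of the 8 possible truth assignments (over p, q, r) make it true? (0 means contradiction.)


Check all 8 assignments:
p=0, q=0, r=0: 0
p=0, q=0, r=1: 0
p=0, q=1, r=0: 0
p=0, q=1, r=1: 0
p=1, q=0, r=0: 0
p=1, q=0, r=1: 0
p=1, q=1, r=0: 0
p=1, q=1, r=1: 0
Count of True = 0

0


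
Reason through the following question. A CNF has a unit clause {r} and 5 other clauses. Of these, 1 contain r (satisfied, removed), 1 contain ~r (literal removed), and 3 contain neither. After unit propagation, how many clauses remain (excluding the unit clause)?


Satisfied (removed): 1
Shortened (remain): 1
Unchanged (remain): 3
Remaining = 1 + 3 = 4

4


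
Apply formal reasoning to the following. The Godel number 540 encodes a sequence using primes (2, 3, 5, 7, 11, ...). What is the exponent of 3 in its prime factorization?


Factorize 540 by dividing by 3 repeatedly.
Division steps: 3 divides 540 exactly 3 time(s).
Exponent of 3 = 3

3
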